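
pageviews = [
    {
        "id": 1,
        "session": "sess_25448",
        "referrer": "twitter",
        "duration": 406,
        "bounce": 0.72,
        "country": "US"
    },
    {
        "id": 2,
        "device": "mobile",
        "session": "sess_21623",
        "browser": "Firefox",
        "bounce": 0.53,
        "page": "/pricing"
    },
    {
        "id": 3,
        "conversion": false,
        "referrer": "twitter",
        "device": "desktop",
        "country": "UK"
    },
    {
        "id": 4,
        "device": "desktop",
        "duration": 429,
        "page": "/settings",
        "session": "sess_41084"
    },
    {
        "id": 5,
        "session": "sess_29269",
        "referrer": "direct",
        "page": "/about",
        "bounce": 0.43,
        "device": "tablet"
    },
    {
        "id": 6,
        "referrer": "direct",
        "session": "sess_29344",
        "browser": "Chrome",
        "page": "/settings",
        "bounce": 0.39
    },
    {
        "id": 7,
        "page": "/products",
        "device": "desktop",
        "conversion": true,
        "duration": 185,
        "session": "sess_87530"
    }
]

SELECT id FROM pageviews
[1, 2, 3, 4, 5, 6, 7]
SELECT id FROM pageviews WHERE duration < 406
[7]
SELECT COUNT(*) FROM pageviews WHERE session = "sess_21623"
1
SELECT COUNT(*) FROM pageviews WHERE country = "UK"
1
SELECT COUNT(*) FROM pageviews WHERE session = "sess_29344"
1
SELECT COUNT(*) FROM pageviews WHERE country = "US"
1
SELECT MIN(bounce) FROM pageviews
0.39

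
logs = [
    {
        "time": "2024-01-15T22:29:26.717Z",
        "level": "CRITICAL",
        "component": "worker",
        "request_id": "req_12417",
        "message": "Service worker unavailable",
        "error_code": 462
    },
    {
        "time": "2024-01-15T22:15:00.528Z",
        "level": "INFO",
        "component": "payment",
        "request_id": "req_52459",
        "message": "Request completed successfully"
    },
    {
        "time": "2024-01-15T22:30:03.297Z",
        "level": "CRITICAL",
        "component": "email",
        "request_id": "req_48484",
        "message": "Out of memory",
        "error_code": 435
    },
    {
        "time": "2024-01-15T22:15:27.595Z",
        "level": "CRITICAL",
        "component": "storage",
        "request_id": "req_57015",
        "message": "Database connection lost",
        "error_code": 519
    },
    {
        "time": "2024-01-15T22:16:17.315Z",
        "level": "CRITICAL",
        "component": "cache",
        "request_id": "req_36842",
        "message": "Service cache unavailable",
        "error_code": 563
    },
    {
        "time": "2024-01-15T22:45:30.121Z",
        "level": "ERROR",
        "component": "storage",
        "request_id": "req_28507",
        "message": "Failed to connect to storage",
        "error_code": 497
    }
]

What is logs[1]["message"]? "Request completed successfully"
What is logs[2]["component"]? "email"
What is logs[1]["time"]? "2024-01-15T22:15:00.528Z"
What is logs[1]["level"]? "INFO"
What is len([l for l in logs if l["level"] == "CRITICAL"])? 4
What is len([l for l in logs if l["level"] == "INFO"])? 1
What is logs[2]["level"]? "CRITICAL"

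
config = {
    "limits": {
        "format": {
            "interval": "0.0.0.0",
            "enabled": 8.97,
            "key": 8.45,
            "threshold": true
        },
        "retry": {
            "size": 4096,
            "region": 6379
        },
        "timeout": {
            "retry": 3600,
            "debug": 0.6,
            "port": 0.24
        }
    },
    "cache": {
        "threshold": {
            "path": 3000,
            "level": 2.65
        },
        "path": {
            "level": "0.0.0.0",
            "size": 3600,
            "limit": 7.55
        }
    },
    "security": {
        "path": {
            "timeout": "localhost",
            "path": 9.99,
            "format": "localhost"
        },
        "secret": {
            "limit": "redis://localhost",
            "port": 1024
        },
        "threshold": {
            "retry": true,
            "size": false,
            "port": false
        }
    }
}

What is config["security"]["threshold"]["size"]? False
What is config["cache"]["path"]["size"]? 3600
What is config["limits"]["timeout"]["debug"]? 0.6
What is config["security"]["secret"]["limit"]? "redis://localhost"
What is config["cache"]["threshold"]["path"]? 3000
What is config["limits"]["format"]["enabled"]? 8.97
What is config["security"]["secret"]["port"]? 1024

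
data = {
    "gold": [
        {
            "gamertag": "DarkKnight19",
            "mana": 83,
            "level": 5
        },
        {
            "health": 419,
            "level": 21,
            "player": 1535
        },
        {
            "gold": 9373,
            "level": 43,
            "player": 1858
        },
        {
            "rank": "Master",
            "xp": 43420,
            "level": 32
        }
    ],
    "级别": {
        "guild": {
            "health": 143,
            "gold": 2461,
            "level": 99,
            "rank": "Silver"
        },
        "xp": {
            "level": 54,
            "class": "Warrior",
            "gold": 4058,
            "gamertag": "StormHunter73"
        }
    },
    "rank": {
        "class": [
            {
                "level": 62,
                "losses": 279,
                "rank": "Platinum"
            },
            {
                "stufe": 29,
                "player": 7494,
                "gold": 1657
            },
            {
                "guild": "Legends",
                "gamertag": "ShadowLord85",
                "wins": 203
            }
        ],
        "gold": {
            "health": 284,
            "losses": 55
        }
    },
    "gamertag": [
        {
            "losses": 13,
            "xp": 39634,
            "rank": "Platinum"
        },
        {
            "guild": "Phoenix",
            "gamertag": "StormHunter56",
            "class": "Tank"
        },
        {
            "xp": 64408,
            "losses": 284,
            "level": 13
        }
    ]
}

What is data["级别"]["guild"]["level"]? 99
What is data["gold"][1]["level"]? 21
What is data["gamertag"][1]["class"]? "Tank"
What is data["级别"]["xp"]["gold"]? 4058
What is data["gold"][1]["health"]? 419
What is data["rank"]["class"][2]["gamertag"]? "ShadowLord85"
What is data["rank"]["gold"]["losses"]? 55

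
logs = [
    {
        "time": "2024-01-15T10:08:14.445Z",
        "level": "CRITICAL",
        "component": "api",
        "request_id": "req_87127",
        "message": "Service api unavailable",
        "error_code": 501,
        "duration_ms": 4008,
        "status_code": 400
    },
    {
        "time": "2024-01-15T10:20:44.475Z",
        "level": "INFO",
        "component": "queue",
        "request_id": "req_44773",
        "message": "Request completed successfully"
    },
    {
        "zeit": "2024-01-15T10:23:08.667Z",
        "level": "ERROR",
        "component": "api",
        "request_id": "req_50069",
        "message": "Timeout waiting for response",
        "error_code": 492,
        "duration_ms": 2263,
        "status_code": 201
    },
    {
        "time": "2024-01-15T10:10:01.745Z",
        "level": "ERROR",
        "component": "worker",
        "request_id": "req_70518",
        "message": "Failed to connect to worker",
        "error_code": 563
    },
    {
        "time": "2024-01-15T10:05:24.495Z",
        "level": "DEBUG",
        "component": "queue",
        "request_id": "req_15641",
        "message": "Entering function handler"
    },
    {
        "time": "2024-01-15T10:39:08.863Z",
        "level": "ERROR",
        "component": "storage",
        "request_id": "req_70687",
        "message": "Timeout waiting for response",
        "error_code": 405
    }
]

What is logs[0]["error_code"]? 501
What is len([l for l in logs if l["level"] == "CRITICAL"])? 1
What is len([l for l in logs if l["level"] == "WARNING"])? 0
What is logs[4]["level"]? "DEBUG"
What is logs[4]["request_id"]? "req_15641"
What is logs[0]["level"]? "CRITICAL"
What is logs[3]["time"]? "2024-01-15T10:10:01.745Z"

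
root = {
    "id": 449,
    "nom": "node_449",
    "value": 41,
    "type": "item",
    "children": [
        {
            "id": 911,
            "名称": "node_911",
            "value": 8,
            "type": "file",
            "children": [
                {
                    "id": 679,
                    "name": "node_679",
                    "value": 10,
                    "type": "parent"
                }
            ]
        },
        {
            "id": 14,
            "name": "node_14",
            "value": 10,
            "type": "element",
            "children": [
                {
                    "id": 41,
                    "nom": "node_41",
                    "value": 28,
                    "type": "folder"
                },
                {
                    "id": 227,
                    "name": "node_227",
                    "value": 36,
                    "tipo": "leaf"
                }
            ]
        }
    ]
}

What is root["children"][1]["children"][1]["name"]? "node_227"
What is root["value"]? 41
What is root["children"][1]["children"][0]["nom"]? "node_41"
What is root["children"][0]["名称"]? "node_911"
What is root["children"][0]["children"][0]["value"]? 10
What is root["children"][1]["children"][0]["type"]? "folder"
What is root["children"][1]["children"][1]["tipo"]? "leaf"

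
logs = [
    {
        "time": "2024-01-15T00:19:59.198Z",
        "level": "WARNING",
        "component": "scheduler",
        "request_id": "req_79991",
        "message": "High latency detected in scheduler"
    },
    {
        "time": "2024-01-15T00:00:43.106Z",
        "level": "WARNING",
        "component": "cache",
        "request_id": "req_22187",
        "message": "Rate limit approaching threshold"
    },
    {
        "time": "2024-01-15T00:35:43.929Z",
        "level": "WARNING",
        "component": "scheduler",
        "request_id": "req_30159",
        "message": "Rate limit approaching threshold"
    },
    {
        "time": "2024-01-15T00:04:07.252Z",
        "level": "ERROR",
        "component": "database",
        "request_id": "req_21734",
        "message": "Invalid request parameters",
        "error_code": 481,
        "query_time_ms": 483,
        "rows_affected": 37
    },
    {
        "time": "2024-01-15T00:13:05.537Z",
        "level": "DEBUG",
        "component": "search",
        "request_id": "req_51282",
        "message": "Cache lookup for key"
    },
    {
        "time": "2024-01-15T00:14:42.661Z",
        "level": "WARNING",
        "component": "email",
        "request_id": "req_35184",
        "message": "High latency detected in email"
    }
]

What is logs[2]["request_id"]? "req_30159"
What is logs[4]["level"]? "DEBUG"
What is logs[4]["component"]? "search"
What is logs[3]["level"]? "ERROR"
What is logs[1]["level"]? "WARNING"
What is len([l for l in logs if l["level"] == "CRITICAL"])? 0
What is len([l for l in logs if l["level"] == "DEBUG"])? 1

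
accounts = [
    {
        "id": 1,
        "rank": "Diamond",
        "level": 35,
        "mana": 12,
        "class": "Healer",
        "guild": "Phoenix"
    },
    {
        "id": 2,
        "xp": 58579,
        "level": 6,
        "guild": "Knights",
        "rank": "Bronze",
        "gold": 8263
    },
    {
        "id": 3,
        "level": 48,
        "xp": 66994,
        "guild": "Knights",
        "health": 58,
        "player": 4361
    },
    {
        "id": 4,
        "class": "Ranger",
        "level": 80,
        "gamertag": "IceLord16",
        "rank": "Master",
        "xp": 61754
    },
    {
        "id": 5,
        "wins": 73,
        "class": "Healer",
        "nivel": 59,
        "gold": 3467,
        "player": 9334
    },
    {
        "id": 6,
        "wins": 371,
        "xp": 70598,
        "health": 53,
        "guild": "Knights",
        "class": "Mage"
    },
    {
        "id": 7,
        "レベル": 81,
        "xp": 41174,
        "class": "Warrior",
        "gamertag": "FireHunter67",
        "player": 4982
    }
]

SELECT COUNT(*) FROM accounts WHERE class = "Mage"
1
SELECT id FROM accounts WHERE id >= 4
[4, 5, 6, 7]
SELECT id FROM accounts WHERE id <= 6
[1, 2, 3, 4, 5, 6]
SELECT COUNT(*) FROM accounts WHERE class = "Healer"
2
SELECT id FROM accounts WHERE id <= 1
[1]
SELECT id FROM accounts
[1, 2, 3, 4, 5, 6, 7]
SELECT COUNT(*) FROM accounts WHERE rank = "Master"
1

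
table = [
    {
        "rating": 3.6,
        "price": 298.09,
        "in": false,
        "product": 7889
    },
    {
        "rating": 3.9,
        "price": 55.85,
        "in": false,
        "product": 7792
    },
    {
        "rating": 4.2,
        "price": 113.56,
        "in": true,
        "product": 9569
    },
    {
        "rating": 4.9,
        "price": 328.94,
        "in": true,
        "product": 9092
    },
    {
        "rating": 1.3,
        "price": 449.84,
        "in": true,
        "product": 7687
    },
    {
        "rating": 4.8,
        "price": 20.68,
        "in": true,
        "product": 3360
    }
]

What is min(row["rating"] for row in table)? 1.3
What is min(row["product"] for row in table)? 3360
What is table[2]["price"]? 113.56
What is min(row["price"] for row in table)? 20.68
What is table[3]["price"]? 328.94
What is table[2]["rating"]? 4.2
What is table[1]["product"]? 7792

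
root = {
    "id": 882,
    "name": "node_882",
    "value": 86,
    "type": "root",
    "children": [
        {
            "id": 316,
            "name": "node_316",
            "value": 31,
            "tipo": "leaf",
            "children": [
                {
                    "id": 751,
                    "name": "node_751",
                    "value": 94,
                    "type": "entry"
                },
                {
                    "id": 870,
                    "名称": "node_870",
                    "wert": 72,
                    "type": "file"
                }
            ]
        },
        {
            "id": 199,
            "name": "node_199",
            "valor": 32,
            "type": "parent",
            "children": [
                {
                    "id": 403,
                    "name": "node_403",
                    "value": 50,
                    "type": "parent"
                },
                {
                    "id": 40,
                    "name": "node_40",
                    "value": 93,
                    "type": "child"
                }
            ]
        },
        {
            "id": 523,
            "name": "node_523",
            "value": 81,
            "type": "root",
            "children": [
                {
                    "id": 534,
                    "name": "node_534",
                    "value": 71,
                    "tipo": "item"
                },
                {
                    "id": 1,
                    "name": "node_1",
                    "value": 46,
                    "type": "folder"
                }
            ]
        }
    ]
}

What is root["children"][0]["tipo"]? "leaf"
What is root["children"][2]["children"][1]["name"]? "node_1"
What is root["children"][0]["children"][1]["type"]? "file"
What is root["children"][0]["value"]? 31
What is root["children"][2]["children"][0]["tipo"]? "item"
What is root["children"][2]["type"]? "root"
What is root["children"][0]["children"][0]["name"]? "node_751"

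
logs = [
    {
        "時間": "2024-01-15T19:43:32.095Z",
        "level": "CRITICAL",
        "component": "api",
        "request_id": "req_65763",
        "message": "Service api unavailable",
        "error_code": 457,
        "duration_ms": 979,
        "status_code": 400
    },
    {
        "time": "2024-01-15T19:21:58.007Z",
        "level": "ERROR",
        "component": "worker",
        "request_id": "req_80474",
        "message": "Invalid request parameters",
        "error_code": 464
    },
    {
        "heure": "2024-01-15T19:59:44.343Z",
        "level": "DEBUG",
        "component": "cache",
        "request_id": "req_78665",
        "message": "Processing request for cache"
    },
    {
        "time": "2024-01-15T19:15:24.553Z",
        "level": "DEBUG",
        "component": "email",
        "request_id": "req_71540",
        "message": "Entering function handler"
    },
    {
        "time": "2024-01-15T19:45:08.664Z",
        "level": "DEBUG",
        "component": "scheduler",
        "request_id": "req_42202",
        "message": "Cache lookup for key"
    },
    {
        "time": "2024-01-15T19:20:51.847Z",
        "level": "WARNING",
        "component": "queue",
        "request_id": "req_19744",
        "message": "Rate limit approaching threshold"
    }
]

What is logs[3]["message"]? "Entering function handler"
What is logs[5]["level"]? "WARNING"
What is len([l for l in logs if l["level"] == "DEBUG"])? 3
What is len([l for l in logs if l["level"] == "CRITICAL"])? 1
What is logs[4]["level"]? "DEBUG"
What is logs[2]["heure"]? "2024-01-15T19:59:44.343Z"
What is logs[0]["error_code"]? 457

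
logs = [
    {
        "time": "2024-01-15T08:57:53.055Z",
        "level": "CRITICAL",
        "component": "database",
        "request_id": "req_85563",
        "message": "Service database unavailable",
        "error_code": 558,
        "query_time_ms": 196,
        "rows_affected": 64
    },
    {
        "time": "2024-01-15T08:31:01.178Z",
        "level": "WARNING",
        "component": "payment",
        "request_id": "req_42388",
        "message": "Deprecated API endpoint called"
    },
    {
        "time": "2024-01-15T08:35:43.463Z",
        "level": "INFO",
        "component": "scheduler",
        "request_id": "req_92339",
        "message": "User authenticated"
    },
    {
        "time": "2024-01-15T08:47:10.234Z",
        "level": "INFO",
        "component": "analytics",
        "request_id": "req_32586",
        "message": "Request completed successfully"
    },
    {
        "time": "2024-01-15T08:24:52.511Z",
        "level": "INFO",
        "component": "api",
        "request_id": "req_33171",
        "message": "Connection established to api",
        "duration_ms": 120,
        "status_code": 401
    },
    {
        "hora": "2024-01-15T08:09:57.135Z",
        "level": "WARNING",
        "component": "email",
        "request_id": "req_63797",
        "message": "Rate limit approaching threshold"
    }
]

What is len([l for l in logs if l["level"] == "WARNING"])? 2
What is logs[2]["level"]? "INFO"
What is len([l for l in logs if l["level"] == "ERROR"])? 0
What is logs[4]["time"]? "2024-01-15T08:24:52.511Z"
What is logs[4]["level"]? "INFO"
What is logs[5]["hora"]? "2024-01-15T08:09:57.135Z"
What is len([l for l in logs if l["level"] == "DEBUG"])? 0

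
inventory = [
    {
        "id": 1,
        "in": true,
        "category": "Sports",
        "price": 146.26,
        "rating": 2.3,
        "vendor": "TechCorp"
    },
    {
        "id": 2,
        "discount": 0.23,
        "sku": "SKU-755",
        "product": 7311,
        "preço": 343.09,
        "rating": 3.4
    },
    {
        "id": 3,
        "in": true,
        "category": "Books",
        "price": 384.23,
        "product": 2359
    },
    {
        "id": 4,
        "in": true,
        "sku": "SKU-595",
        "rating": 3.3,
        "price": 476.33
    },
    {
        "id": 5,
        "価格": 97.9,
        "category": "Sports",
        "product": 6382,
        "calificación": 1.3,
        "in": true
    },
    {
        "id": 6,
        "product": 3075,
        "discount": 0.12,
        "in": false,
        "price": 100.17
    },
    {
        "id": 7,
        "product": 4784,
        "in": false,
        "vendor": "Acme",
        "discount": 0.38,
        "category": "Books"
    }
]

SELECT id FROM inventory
[1, 2, 3, 4, 5, 6, 7]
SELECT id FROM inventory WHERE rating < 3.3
[1]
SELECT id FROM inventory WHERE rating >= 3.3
[2, 4]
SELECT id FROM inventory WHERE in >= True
[1, 3, 4, 5]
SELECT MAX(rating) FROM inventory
3.4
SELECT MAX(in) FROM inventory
True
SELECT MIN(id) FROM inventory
1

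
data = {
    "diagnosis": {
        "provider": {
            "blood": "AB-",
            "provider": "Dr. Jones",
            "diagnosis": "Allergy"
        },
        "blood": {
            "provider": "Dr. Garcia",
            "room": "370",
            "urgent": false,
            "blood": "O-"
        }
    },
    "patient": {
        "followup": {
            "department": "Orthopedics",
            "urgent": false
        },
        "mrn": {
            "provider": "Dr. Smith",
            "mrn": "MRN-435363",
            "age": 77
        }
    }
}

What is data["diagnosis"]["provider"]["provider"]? "Dr. Jones"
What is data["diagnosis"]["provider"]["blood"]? "AB-"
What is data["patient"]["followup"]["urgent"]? False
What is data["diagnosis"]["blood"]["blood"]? "O-"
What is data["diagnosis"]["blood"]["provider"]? "Dr. Garcia"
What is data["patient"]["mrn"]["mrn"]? "MRN-435363"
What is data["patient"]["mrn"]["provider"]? "Dr. Smith"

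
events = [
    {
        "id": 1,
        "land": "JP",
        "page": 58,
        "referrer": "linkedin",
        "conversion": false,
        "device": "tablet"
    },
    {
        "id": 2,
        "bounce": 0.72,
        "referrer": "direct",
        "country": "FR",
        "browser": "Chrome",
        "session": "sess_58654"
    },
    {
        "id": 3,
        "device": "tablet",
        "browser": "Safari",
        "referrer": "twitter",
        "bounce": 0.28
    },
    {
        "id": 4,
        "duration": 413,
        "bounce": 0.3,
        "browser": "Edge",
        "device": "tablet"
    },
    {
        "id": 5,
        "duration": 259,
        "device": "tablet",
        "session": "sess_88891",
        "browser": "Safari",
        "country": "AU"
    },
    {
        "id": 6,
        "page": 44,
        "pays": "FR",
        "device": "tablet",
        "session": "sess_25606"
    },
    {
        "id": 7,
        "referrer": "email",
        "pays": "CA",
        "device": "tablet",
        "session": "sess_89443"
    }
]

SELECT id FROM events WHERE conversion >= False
[1]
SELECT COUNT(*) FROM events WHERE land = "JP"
1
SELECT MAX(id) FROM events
7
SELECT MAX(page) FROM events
58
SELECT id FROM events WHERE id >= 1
[1, 2, 3, 4, 5, 6, 7]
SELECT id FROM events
[1, 2, 3, 4, 5, 6, 7]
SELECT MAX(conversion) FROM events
False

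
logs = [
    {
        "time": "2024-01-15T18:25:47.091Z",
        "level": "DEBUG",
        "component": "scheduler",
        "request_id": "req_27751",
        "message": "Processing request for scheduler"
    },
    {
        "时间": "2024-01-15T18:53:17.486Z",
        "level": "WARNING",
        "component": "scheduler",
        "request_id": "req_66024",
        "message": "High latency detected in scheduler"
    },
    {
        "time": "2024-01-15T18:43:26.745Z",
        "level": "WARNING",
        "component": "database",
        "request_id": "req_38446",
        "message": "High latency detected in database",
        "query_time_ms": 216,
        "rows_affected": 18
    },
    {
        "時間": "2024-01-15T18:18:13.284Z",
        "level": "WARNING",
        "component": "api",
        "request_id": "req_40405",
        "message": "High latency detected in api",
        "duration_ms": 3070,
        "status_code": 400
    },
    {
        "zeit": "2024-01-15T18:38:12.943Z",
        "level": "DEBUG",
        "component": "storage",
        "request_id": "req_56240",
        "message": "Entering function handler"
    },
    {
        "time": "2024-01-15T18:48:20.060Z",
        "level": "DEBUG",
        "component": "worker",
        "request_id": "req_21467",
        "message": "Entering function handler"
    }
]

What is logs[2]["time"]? "2024-01-15T18:43:26.745Z"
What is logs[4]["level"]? "DEBUG"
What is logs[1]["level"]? "WARNING"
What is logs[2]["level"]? "WARNING"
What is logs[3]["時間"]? "2024-01-15T18:18:13.284Z"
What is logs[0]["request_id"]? "req_27751"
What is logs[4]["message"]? "Entering function handler"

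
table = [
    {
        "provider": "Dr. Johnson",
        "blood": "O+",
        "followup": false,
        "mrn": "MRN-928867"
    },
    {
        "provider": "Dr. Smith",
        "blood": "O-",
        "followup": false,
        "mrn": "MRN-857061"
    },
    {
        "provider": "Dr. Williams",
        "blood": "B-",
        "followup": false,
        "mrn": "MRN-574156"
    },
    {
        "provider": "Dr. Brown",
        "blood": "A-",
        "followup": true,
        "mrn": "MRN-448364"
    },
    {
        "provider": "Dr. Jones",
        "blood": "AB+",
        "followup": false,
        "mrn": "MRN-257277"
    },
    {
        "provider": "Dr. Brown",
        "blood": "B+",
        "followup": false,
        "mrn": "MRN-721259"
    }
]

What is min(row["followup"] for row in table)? False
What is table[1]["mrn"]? "MRN-857061"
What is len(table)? 6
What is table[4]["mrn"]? "MRN-257277"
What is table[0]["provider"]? "Dr. Johnson"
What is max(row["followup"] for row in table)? True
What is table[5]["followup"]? False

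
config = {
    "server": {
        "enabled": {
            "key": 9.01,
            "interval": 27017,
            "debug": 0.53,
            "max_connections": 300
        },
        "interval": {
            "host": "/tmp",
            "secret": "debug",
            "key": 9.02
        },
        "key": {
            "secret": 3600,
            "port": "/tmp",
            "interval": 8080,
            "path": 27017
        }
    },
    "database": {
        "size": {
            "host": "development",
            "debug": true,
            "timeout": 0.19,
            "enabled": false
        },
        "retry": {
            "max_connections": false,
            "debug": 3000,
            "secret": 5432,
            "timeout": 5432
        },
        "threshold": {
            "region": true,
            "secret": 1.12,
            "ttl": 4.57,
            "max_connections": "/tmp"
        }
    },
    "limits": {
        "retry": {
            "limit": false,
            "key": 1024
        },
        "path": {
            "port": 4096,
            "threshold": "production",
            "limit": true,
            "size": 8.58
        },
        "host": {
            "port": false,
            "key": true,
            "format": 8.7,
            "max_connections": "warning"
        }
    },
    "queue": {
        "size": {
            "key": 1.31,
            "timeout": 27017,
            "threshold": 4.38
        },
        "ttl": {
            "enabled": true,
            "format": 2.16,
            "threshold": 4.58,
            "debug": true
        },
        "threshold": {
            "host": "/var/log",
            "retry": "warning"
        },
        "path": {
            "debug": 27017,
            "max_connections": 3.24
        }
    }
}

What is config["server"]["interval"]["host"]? "/tmp"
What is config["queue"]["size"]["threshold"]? 4.38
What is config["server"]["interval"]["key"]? 9.02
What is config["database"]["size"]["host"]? "development"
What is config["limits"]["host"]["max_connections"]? "warning"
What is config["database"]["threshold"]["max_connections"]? "/tmp"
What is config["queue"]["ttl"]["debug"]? True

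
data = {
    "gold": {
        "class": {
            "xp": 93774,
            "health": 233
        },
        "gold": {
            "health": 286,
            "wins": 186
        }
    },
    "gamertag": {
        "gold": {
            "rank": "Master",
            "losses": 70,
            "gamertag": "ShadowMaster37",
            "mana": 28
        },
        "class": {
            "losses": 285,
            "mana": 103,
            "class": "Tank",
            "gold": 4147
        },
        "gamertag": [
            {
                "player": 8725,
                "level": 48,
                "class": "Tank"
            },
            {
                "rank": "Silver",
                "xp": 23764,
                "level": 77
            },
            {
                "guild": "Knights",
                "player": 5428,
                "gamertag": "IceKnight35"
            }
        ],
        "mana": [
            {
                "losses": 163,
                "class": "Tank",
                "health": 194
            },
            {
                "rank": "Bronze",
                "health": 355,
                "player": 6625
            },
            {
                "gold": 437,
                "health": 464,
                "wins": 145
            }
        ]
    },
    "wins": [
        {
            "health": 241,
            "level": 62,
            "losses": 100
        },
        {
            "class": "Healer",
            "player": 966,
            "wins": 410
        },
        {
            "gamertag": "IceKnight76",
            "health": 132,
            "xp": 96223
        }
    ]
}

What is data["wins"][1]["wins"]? 410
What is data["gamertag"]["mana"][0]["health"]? 194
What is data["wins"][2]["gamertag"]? "IceKnight76"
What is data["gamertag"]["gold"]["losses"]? 70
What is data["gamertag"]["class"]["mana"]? 103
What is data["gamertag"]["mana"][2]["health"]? 464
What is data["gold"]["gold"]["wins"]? 186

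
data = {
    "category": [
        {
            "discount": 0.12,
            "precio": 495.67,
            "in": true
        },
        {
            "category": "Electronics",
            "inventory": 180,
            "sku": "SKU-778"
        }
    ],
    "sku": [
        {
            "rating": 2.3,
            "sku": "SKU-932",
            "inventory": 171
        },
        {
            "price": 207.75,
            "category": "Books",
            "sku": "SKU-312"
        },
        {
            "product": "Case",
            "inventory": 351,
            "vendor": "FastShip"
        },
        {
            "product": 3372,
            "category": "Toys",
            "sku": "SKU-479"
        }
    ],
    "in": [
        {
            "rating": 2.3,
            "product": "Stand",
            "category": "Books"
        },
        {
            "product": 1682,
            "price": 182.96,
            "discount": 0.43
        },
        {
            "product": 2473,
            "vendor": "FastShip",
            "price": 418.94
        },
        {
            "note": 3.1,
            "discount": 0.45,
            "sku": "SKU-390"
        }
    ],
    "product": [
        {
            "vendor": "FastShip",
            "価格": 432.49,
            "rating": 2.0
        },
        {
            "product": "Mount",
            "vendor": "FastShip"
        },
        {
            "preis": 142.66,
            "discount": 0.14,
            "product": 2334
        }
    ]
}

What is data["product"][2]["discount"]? 0.14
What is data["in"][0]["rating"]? 2.3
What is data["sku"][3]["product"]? 3372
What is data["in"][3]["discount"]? 0.45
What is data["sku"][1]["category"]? "Books"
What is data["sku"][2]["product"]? "Case"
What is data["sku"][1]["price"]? 207.75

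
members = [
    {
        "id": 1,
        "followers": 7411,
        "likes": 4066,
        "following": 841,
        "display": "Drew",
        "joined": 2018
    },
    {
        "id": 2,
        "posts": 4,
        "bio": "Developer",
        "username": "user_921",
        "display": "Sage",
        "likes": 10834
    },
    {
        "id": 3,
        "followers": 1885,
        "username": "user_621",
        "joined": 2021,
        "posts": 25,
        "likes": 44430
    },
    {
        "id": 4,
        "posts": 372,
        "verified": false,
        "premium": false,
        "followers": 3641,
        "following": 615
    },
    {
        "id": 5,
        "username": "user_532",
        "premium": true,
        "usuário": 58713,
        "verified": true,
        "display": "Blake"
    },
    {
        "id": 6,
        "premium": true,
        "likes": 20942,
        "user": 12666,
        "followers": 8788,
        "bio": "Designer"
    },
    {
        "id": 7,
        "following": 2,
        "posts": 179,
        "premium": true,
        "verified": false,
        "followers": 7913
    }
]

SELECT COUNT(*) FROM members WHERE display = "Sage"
1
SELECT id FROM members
[1, 2, 3, 4, 5, 6, 7]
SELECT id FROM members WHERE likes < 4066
[]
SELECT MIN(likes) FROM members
4066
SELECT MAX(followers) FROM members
8788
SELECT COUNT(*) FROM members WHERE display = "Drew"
1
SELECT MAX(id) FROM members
7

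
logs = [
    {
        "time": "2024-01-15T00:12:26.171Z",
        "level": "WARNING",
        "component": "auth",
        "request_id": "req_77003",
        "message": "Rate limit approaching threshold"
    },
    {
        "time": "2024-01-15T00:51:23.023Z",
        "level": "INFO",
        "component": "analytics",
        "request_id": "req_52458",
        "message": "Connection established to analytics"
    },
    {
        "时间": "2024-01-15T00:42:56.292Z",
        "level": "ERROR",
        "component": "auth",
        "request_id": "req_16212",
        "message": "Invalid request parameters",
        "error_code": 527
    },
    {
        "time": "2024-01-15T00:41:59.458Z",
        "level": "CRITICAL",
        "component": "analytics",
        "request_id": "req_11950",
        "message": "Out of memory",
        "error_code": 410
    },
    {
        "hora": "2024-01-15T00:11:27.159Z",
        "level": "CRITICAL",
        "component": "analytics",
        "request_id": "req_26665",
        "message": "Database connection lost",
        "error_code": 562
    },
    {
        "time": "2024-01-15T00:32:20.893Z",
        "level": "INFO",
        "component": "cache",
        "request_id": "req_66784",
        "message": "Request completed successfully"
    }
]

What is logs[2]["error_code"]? 527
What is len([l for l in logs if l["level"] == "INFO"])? 2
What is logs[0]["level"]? "WARNING"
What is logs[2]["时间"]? "2024-01-15T00:42:56.292Z"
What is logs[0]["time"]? "2024-01-15T00:12:26.171Z"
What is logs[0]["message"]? "Rate limit approaching threshold"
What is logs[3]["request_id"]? "req_11950"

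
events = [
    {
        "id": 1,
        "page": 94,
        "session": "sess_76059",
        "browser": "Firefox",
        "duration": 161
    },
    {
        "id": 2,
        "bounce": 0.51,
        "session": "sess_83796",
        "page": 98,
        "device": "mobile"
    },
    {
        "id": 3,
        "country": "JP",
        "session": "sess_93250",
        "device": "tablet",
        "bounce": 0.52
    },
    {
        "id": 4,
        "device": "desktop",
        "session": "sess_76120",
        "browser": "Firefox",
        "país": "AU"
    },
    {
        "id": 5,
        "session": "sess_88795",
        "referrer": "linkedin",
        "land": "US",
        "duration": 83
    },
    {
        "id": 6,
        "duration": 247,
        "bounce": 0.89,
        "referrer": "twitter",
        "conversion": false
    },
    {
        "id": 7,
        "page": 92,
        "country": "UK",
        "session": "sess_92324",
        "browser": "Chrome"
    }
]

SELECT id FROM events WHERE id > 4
[5, 6, 7]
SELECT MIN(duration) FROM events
83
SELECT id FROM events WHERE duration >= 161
[1, 6]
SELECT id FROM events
[1, 2, 3, 4, 5, 6, 7]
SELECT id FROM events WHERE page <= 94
[1, 7]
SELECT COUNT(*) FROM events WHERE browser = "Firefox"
2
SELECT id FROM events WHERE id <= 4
[1, 2, 3, 4]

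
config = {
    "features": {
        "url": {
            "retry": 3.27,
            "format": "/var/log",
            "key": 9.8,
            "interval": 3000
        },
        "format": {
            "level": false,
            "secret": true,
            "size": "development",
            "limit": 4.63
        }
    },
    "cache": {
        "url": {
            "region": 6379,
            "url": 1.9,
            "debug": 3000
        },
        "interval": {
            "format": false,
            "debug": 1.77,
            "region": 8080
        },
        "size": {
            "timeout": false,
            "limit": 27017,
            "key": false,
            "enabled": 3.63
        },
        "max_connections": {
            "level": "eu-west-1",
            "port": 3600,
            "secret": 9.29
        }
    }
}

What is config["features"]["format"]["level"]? False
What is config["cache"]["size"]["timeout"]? False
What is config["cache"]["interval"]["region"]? 8080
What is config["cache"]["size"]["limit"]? 27017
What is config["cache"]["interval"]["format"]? False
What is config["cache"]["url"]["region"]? 6379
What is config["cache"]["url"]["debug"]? 3000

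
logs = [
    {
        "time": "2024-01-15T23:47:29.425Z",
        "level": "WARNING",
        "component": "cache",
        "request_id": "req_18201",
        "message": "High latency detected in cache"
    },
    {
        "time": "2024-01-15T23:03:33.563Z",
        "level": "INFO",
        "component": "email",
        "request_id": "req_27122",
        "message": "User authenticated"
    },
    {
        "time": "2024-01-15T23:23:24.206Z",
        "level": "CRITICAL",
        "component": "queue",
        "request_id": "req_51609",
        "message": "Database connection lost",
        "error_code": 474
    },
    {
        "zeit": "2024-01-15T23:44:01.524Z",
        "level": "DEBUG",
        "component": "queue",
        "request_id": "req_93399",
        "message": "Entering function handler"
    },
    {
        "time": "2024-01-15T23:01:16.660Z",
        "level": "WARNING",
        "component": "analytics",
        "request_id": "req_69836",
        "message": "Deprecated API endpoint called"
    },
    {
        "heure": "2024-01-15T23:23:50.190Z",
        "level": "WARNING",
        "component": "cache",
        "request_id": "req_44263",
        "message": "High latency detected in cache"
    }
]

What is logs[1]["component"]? "email"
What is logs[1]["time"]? "2024-01-15T23:03:33.563Z"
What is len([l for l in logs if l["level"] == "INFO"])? 1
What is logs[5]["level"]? "WARNING"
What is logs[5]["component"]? "cache"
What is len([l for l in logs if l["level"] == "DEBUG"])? 1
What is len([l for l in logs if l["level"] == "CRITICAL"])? 1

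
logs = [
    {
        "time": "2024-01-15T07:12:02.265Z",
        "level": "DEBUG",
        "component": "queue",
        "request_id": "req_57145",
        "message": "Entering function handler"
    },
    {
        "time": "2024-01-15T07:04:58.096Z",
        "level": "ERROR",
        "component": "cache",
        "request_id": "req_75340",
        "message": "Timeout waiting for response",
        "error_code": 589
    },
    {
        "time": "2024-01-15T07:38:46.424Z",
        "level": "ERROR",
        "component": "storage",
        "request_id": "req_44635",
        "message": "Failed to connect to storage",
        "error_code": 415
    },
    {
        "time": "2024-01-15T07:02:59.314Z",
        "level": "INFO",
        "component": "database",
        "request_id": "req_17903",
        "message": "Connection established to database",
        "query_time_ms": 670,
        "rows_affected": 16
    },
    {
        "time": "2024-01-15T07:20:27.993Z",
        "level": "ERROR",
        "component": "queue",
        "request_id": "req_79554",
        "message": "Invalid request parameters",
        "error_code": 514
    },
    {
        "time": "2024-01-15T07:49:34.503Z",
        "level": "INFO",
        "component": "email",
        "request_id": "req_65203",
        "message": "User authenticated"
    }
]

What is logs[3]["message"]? "Connection established to database"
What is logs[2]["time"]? "2024-01-15T07:38:46.424Z"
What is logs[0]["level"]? "DEBUG"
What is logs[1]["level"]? "ERROR"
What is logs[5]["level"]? "INFO"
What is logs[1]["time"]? "2024-01-15T07:04:58.096Z"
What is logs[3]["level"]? "INFO"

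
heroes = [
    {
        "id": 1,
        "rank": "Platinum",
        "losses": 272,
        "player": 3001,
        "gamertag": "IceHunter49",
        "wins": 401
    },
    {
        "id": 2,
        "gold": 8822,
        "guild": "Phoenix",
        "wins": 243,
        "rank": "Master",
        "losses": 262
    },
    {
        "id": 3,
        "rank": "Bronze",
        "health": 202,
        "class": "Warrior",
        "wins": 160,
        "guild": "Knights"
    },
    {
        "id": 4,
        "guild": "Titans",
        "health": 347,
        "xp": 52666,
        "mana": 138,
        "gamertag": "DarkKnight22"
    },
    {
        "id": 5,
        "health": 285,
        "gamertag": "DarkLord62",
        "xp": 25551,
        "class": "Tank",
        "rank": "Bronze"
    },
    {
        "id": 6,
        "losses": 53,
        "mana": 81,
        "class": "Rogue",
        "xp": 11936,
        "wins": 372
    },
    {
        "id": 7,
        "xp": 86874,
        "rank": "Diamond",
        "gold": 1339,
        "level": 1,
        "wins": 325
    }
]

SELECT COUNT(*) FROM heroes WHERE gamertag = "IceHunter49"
1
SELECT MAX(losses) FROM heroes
272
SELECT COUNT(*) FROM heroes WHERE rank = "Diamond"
1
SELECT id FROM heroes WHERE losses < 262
[6]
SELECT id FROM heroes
[1, 2, 3, 4, 5, 6, 7]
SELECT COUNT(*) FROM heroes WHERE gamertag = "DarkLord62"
1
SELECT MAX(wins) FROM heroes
401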